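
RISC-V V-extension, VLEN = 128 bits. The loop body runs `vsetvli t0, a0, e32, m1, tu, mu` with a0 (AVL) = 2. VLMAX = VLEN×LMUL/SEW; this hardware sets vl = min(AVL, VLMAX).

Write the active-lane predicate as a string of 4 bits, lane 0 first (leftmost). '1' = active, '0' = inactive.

VLMAX = (128 × 1) / 32 = 4 lanes
vl ← min(2, 4) = 2
bits (lane 0 leftmost): 1100

predicate = 1100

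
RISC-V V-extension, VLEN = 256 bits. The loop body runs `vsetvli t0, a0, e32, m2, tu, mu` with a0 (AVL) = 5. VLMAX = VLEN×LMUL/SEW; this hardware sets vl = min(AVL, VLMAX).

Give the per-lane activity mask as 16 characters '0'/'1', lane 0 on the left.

predicate = 1111100000000000

VLMAX = VLEN×LMUL/SEW = 256×2/32 = 16
vl ← min(5, 16) = 5
bits (lane 0 leftmost): 1111100000000000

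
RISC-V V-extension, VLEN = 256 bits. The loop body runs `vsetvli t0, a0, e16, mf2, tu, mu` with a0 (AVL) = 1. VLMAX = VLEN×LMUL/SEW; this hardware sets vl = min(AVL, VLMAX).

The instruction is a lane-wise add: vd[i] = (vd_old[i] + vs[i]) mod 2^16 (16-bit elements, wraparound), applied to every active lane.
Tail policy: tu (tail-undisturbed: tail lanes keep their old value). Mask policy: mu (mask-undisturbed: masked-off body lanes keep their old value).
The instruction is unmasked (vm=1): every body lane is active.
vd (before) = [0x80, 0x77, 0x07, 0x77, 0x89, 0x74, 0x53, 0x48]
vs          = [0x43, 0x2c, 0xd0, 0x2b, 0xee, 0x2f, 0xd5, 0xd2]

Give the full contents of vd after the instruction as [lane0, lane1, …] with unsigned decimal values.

VLMAX = VLEN×LMUL/SEW = 256×1/2/16 = 8
vl ← min(1, 8) = 1
  i=0: add(0x80,0x43) → 195
  i=1: tail/keep → 119
  i=2: tail/keep → 7
  i=3: tail/keep → 119
  i=4: tail/keep → 137
  i=5: tail/keep → 116
  i=6: tail/keep → 83
  i=7: tail/keep → 72

vd = [195, 119, 7, 119, 137, 116, 83, 72]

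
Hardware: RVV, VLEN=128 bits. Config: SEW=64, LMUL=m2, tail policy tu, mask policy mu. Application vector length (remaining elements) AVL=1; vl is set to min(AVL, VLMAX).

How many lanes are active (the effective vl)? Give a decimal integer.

VLMAX = VLEN×LMUL/SEW = 128×2/64 = 4
AVL=1 ≤ VLMAX=4, so vl = 1

vl = 1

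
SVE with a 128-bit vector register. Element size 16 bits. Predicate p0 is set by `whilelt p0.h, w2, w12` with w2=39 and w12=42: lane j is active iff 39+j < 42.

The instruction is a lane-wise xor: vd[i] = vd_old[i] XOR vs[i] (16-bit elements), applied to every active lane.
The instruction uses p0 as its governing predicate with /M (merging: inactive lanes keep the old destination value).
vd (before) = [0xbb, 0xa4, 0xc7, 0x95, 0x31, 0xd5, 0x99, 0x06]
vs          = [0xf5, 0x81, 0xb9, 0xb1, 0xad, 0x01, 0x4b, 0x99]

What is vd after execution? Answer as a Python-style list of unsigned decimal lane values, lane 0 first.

128-bit reg / 16-bit elem → 8 lanes
whilelt: lane j active iff 39+j < 42 → j < 3 → 3 active
lane  0: xor(0xbb,0xf5) ⇒ 0x4e
lane  1: xor(0xa4,0x81) ⇒ 0x25
lane  2: xor(0xc7,0xb9) ⇒ 0x7e
lane  3: tail/keep ⇒ 0x95
lane  4: tail/keep ⇒ 0x31
lane  5: tail/keep ⇒ 0xd5
lane  6: tail/keep ⇒ 0x99
lane  7: tail/keep ⇒ 0x06

vd = [78, 37, 126, 149, 49, 213, 153, 6]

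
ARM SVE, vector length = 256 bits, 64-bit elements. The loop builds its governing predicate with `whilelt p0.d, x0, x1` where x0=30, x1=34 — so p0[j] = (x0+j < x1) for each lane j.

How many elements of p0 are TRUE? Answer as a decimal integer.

lane count: 256 div 64 = 4
active while 30+j < 34, i.e. j ∈ [0,4) capped at 4 ⇒ 4

vl = 4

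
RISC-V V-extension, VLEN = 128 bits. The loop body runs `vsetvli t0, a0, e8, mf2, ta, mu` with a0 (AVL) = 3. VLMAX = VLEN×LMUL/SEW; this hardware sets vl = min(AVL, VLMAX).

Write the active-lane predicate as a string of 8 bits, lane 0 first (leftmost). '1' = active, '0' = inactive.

lanes per group: 128·1/2/8 = 8
AVL=3 ≤ VLMAX=8, so vl = 3
bits (lane 0 leftmost): 11100000

predicate = 11100000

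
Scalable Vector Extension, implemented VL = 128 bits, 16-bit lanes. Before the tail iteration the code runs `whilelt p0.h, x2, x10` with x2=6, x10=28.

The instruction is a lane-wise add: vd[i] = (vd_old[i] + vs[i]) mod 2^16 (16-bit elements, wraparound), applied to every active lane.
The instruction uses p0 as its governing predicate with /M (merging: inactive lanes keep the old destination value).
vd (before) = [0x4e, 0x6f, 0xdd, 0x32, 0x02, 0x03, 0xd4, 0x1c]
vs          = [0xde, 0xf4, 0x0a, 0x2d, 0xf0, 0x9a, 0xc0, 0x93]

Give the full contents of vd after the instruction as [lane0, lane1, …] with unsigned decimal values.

vd = [300, 355, 231, 95, 242, 157, 404, 175]

128-bit reg / 16-bit elem → 8 lanes
p0[j] = (6+j < 28); true for j=0..7 → 8 lanes set
vd[0] add(0x4e,0xde) -> 0x12c
vd[1] add(0x6f,0xf4) -> 0x163
vd[2] add(0xdd,0x0a) -> 0xe7
vd[3] add(0x32,0x2d) -> 0x5f
vd[4] add(0x02,0xf0) -> 0xf2
vd[5] add(0x03,0x9a) -> 0x9d
vd[6] add(0xd4,0xc0) -> 0x194
vd[7] add(0x1c,0x93) -> 0xaf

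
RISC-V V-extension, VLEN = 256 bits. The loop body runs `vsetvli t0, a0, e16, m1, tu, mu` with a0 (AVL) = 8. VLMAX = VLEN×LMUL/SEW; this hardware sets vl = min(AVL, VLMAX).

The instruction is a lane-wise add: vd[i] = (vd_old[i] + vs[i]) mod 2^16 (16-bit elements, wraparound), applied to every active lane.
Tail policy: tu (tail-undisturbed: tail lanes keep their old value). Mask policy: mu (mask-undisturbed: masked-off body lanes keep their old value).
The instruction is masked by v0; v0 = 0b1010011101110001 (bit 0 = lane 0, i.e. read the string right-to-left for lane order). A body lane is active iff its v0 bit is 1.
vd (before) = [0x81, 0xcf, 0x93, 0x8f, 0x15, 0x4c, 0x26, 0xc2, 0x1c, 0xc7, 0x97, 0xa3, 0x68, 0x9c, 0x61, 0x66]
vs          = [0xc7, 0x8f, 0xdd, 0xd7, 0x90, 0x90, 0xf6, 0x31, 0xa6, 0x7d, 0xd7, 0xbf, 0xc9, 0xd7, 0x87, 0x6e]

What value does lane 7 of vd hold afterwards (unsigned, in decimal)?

vd[7] = 194

VLMAX = (256 × 1) / 16 = 16 lanes
vl = min(AVL, VLMAX) = min(8, 16) = 8
[0] add(0x81,0xc7) = 0x148
[1] mask-off/keep = 0xcf
[2] mask-off/keep = 0x93
[3] mask-off/keep = 0x8f
[4] add(0x15,0x90) = 0xa5
[5] add(0x4c,0x90) = 0xdc
[6] add(0x26,0xf6) = 0x11c
[7] mask-off/keep = 0xc2
[8] tail/keep = 0x1c
[9] tail/keep = 0xc7
[10] tail/keep = 0x97
[11] tail/keep = 0xa3
[12] tail/keep = 0x68
[13] tail/keep = 0x9c
[14] tail/keep = 0x61
[15] tail/keep = 0x66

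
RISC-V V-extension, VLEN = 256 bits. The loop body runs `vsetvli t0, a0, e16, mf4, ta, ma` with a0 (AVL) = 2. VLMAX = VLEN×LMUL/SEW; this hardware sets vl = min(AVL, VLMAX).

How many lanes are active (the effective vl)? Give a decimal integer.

lanes per group: 256·1/4/16 = 4
AVL=2 ≤ VLMAX=4, so vl = 2

vl = 2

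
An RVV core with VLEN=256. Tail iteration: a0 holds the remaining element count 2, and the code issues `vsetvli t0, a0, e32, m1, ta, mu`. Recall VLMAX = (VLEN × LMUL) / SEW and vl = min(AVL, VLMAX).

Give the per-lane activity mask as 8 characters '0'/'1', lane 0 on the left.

predicate = 11000000

VLMAX = (256 × 1) / 32 = 8 lanes
AVL=2 ≤ VLMAX=8, so vl = 2
bits (lane 0 leftmost): 11000000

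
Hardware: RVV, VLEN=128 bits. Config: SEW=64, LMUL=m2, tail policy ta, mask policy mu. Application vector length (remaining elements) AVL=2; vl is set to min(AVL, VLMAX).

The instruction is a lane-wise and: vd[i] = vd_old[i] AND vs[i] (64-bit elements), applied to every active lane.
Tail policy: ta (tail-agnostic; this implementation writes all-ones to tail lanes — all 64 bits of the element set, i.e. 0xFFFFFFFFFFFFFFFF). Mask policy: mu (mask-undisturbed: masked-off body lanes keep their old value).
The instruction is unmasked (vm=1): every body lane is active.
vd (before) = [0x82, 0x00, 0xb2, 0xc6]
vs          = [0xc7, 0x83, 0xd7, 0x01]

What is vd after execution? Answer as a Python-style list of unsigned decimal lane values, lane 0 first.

VLMAX = VLEN×LMUL/SEW = 128×2/64 = 4
vl ← min(2, 4) = 2
vd[0] and(0x82,0xc7) -> 0x82
vd[1] and(0x00,0x83) -> 0x00
vd[2] tail/ones -> 0xffffffffffffffff
vd[3] tail/ones -> 0xffffffffffffffff

vd = [130, 0, 18446744073709551615, 18446744073709551615]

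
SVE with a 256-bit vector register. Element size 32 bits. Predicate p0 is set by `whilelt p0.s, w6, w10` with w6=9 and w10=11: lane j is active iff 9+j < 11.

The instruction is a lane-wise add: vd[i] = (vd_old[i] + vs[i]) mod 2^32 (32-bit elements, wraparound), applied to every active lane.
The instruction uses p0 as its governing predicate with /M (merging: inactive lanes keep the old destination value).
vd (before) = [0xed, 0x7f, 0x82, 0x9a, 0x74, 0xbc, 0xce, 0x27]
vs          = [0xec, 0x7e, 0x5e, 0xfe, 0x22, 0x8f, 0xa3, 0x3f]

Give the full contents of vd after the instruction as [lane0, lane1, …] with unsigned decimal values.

lane count: 256 div 32 = 8
whilelt: lane j active iff 9+j < 11 → j < 2 → 2 active
[0] add(0xed,0xec) = 0x1d9
[1] add(0x7f,0x7e) = 0xfd
[2] tail/keep = 0x82
[3] tail/keep = 0x9a
[4] tail/keep = 0x74
[5] tail/keep = 0xbc
[6] tail/keep = 0xce
[7] tail/keep = 0x27

vd = [473, 253, 130, 154, 116, 188, 206, 39]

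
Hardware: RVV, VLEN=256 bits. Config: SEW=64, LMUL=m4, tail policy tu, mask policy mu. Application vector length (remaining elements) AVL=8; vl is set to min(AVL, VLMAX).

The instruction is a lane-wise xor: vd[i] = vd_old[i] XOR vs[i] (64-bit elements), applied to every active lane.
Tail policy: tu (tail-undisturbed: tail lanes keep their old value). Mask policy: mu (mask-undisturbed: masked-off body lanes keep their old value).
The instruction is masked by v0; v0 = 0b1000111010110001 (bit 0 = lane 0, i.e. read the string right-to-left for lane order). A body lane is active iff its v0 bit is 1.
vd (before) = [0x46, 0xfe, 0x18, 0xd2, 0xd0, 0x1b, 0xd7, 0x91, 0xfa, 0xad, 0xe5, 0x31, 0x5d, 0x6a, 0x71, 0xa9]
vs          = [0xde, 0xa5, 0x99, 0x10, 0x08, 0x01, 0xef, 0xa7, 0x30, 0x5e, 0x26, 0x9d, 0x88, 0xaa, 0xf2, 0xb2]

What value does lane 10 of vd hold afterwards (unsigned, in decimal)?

VLMAX = VLEN×LMUL/SEW = 256×4/64 = 16
vl ← min(8, 16) = 8
[0] xor(0x46,0xde) = 0x98
[1] mask-off/keep = 0xfe
[2] mask-off/keep = 0x18
[3] mask-off/keep = 0xd2
[4] xor(0xd0,0x08) = 0xd8
[5] xor(0x1b,0x01) = 0x1a
[6] mask-off/keep = 0xd7
[7] xor(0x91,0xa7) = 0x36
[8] tail/keep = 0xfa
[9] tail/keep = 0xad
[10] tail/keep = 0xe5
[11] tail/keep = 0x31
[12] tail/keep = 0x5d
[13] tail/keep = 0x6a
[14] tail/keep = 0x71
[15] tail/keep = 0xa9

vd[10] = 229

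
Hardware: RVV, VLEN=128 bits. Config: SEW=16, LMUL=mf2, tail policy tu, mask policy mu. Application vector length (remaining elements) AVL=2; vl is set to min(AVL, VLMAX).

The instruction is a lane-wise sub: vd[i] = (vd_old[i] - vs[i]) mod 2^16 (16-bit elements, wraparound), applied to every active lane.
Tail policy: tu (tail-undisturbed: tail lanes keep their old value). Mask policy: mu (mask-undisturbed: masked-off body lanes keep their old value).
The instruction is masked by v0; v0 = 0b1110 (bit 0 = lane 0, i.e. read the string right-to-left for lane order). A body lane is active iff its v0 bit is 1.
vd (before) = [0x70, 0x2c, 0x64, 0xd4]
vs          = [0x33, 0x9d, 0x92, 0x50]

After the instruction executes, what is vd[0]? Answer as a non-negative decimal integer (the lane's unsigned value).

lanes per group: 128·1/2/16 = 4
vl ← min(2, 4) = 2
lane  0: mask-off/keep ⇒ 0x70
lane  1: sub(0x2c,0x9d) ⇒ 0xff8f
lane  2: tail/keep ⇒ 0x64
lane  3: tail/keep ⇒ 0xd4

vd[0] = 112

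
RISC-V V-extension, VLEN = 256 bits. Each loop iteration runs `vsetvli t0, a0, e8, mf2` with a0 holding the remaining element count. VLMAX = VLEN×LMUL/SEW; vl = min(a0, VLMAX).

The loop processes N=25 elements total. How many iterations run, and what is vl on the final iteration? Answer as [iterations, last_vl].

VLMAX = VLEN×LMUL/SEW = 256×1/2/8 = 16
iterations = ceil(25/16) = 2; final-pass vl = 9

[iterations, last_vl] = [2, 9]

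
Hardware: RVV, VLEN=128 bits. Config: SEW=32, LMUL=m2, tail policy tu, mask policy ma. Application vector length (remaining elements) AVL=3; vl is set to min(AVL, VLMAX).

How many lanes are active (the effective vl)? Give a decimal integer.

vl = 3

VLMAX = VLEN×LMUL/SEW = 128×2/32 = 8
vl = min(AVL, VLMAX) = min(3, 8) = 3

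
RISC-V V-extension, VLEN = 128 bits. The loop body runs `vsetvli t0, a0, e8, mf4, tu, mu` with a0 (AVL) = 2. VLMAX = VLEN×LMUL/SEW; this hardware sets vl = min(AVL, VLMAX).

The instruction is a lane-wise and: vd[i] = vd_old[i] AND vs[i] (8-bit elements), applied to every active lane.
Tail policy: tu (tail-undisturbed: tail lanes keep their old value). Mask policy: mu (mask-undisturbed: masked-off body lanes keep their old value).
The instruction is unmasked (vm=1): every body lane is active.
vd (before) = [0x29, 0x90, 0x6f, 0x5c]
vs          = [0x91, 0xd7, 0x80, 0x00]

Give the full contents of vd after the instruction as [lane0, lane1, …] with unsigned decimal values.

VLMAX = (128 × 1/4) / 8 = 4 lanes
vl ← min(2, 4) = 2
lane  0: and(0x29,0x91) ⇒ 0x01
lane  1: and(0x90,0xd7) ⇒ 0x90
lane  2: tail/keep ⇒ 0x6f
lane  3: tail/keep ⇒ 0x5c

vd = [1, 144, 111, 92]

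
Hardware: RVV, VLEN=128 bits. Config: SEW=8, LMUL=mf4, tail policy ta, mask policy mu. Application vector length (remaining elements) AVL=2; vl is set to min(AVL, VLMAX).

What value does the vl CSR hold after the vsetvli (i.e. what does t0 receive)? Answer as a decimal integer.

vl = 2

VLMAX = (128 × 1/4) / 8 = 4 lanes
vl = min(AVL, VLMAX) = min(2, 4) = 2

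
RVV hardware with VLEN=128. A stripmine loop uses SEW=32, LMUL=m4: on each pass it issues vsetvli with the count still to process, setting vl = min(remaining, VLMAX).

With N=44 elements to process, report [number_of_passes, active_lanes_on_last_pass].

[iterations, last_vl] = [3, 12]

VLMAX = (128 × 4) / 32 = 16 lanes
iterations = ceil(44/16) = 3; final-pass vl = 12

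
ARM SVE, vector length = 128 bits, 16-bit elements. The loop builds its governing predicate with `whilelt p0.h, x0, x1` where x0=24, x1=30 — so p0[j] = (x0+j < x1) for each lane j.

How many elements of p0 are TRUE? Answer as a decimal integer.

register lanes = 128/16 = 8
active while 24+j < 30, i.e. j ∈ [0,6) capped at 8 ⇒ 6

vl = 6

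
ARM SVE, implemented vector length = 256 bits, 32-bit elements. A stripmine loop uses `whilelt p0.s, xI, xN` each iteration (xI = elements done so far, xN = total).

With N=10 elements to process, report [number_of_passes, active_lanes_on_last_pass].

[iterations, last_vl] = [2, 2]

register lanes = 256/32 = 8
10 elements at 8/iter → 2 passes, remainder 2 on the last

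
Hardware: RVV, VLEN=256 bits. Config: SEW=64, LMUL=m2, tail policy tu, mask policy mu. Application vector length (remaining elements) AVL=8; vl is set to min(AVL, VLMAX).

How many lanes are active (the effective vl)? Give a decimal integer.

lanes per group: 256·2/64 = 8
AVL=8 ≤ VLMAX=8, so vl = 8

vl = 8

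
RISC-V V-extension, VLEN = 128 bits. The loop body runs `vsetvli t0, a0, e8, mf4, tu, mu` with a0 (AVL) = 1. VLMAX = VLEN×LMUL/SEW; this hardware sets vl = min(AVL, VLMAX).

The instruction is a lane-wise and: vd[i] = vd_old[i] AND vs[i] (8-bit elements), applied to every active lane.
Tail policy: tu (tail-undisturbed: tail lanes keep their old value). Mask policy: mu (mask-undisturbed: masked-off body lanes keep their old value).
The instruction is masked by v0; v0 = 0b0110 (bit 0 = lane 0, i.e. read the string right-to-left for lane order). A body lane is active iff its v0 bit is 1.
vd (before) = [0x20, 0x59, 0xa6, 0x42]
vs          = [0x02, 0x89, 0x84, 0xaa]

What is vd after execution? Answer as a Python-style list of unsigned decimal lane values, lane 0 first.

vd = [32, 89, 166, 66]

VLMAX = (128 × 1/4) / 8 = 4 lanes
vl = min(AVL, VLMAX) = min(1, 4) = 1
[0] mask-off/keep = 0x20
[1] tail/keep = 0x59
[2] tail/keep = 0xa6
[3] tail/keep = 0x42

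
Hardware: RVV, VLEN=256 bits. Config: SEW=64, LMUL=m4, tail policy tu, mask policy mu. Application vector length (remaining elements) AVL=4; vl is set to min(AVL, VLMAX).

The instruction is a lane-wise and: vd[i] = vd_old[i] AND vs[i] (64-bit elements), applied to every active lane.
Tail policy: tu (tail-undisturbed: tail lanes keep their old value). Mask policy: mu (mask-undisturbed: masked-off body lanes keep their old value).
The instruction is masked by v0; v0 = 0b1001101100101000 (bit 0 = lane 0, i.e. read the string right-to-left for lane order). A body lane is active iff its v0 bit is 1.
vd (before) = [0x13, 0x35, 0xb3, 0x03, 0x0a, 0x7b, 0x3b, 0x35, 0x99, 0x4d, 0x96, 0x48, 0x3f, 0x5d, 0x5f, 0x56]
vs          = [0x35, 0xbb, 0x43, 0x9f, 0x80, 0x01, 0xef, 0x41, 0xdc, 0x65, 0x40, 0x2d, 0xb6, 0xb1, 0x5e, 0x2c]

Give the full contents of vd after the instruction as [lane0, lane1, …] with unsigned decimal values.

lanes per group: 256·4/64 = 16
vl = min(AVL, VLMAX) = min(4, 16) = 4
vd[0] mask-off/keep -> 0x13
vd[1] mask-off/keep -> 0x35
vd[2] mask-off/keep -> 0xb3
vd[3] and(0x03,0x9f) -> 0x03
vd[4] tail/keep -> 0x0a
vd[5] tail/keep -> 0x7b
vd[6] tail/keep -> 0x3b
vd[7] tail/keep -> 0x35
vd[8] tail/keep -> 0x99
vd[9] tail/keep -> 0x4d
vd[10] tail/keep -> 0x96
vd[11] tail/keep -> 0x48
vd[12] tail/keep -> 0x3f
vd[13] tail/keep -> 0x5d
vd[14] tail/keep -> 0x5f
vd[15] tail/keep -> 0x56

vd = [19, 53, 179, 3, 10, 123, 59, 53, 153, 77, 150, 72, 63, 93, 95, 86]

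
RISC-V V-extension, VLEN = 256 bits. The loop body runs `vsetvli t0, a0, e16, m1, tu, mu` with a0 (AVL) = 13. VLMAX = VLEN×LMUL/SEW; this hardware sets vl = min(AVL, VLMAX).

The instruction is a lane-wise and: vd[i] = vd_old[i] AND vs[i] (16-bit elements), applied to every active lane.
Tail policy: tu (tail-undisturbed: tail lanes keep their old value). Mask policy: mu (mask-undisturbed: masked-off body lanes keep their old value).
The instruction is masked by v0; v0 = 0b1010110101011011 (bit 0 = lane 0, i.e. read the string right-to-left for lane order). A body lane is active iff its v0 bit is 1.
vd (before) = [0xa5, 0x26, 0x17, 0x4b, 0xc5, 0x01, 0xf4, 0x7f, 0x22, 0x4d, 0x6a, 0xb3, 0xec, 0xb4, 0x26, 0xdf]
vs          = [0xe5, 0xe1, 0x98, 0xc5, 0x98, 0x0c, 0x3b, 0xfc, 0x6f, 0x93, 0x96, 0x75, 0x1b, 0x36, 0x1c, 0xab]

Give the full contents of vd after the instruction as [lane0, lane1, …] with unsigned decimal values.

vd = [165, 32, 23, 65, 128, 1, 48, 127, 34, 77, 2, 49, 236, 180, 38, 223]

VLMAX = VLEN×LMUL/SEW = 256×1/16 = 16
AVL=13 ≤ VLMAX=16, so vl = 13
  i=0: and(0xa5,0xe5) → 165
  i=1: and(0x26,0xe1) → 32
  i=2: mask-off/keep → 23
  i=3: and(0x4b,0xc5) → 65
  i=4: and(0xc5,0x98) → 128
  i=5: mask-off/keep → 1
  i=6: and(0xf4,0x3b) → 48
  i=7: mask-off/keep → 127
  i=8: and(0x22,0x6f) → 34
  i=9: mask-off/keep → 77
  i=10: and(0x6a,0x96) → 2
  i=11: and(0xb3,0x75) → 49
  i=12: mask-off/keep → 236
  i=13: tail/keep → 180
  i=14: tail/keep → 38
  i=15: tail/keep → 223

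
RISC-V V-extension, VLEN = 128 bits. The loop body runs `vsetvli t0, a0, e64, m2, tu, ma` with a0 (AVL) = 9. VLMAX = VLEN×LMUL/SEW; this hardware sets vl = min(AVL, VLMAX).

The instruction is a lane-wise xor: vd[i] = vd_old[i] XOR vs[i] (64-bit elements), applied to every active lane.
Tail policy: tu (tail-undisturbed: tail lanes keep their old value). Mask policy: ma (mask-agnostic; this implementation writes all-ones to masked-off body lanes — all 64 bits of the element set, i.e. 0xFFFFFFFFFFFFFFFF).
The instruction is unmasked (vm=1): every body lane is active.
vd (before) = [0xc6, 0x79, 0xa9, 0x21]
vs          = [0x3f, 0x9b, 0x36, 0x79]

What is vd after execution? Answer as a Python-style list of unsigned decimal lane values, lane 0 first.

vd = [249, 226, 159, 88]

lanes per group: 128·2/64 = 4
vl = min(AVL, VLMAX) = min(9, 4) = 4
  i=0: xor(0xc6,0x3f) → 249
  i=1: xor(0x79,0x9b) → 226
  i=2: xor(0xa9,0x36) → 159
  i=3: xor(0x21,0x79) → 88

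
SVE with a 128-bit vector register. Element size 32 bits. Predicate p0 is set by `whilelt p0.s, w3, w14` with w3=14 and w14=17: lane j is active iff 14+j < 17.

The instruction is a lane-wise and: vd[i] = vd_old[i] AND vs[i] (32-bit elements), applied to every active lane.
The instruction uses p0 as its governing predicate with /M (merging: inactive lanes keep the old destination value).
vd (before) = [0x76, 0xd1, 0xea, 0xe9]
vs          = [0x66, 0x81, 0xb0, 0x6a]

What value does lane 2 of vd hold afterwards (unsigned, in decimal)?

vd[2] = 160

128-bit reg / 32-bit elem → 4 lanes
p0[j] = (14+j < 17); true for j=0..2 → 3 lanes set
vd[0] and(0x76,0x66) -> 0x66
vd[1] and(0xd1,0x81) -> 0x81
vd[2] and(0xea,0xb0) -> 0xa0
vd[3] tail/keep -> 0xe9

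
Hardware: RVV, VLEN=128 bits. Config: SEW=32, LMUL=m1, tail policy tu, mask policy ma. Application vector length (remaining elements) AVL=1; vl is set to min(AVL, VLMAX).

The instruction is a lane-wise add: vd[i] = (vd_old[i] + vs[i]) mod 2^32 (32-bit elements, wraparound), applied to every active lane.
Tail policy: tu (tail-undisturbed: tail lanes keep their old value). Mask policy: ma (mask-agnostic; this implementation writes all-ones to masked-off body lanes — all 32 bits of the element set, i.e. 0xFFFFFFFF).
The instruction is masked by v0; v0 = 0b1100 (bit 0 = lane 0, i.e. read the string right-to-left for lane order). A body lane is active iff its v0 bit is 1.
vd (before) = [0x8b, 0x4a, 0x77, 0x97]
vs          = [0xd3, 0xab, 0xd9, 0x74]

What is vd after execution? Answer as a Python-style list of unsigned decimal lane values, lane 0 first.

VLMAX = (128 × 1) / 32 = 4 lanes
vl = min(AVL, VLMAX) = min(1, 4) = 1
[0] mask-off/ones = 0xffffffff
[1] tail/keep = 0x4a
[2] tail/keep = 0x77
[3] tail/keep = 0x97

vd = [4294967295, 74, 119, 151]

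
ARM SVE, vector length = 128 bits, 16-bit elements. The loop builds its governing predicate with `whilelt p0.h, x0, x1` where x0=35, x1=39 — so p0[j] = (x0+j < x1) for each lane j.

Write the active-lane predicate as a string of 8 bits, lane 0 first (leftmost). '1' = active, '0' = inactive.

register lanes = 128/16 = 8
whilelt: lane j active iff 35+j < 39 → j < 4 → 4 active
bits (lane 0 leftmost): 11110000

predicate = 11110000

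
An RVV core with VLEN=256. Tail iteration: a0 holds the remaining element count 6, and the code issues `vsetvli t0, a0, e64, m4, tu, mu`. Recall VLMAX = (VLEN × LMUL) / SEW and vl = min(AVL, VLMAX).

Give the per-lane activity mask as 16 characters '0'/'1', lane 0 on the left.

predicate = 1111110000000000

VLMAX = VLEN×LMUL/SEW = 256×4/64 = 16
vl = min(AVL, VLMAX) = min(6, 16) = 6
bits (lane 0 leftmost): 1111110000000000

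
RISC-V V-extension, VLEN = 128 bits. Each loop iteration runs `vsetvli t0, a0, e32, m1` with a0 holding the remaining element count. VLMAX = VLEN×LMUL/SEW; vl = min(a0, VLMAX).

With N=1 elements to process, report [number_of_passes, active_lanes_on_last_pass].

lanes per group: 128·1/32 = 4
iterations = ceil(1/4) = 1; final-pass vl = 1

[iterations, last_vl] = [1, 1]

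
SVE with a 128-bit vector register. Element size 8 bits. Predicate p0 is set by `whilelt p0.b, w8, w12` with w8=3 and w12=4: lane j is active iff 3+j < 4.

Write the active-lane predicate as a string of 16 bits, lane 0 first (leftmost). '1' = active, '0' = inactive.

predicate = 1000000000000000

lane count: 128 div 8 = 16
active while 3+j < 4, i.e. j ∈ [0,1) capped at 16 ⇒ 1
bits (lane 0 leftmost): 1000000000000000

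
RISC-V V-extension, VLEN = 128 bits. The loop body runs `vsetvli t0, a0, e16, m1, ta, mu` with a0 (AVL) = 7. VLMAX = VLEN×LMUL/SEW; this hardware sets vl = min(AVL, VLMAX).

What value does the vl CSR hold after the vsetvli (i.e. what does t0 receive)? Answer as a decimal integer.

vl = 7

VLMAX = (128 × 1) / 16 = 8 lanes
vl ← min(7, 8) = 7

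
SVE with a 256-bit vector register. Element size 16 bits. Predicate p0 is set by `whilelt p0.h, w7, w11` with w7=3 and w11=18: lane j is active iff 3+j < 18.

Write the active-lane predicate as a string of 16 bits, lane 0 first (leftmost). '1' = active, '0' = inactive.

predicate = 1111111111111110

256-bit reg / 16-bit elem → 16 lanes
active while 3+j < 18, i.e. j ∈ [0,15) capped at 16 ⇒ 15
bits (lane 0 leftmost): 1111111111111110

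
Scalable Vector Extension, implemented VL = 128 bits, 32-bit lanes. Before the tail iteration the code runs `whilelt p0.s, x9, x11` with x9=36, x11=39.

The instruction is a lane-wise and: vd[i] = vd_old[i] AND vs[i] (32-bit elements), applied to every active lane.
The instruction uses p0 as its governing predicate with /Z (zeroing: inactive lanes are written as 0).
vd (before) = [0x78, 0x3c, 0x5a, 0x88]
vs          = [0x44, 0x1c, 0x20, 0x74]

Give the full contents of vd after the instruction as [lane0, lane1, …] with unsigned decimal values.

register lanes = 128/32 = 4
active while 36+j < 39, i.e. j ∈ [0,3) capped at 4 ⇒ 3
vd[0] and(0x78,0x44) -> 0x40
vd[1] and(0x3c,0x1c) -> 0x1c
vd[2] and(0x5a,0x20) -> 0x00
vd[3] tail/zero -> 0x00

vd = [64, 28, 0, 0]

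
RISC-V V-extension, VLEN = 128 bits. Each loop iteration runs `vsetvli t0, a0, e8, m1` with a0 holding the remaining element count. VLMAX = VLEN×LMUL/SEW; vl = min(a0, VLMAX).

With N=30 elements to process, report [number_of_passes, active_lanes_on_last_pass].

VLMAX = VLEN×LMUL/SEW = 128×1/8 = 16
30 elements at 16/iter → 2 passes, remainder 14 on the last

[iterations, last_vl] = [2, 14]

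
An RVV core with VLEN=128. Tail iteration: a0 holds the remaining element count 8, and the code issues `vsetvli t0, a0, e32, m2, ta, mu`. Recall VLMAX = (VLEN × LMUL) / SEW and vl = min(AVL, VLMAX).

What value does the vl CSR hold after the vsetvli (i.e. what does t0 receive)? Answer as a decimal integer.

lanes per group: 128·2/32 = 8
vl ← min(8, 8) = 8

vl = 8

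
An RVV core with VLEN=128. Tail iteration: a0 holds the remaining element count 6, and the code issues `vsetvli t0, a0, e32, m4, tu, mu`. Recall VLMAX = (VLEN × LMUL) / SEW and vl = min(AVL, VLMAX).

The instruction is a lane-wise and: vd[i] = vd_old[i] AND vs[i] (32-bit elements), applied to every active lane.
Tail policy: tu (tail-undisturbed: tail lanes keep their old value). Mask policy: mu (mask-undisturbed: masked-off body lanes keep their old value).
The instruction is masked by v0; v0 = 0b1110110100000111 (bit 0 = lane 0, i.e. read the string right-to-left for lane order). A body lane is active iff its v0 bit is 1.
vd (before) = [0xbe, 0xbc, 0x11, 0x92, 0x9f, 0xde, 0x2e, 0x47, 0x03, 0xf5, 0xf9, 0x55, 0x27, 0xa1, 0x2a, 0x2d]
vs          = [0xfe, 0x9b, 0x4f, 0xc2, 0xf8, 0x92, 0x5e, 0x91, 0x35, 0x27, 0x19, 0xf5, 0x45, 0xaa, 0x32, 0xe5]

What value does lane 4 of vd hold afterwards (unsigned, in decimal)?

vd[4] = 159

VLMAX = VLEN×LMUL/SEW = 128×4/32 = 16
vl = min(AVL, VLMAX) = min(6, 16) = 6
  i=0: and(0xbe,0xfe) → 190
  i=1: and(0xbc,0x9b) → 152
  i=2: and(0x11,0x4f) → 1
  i=3: mask-off/keep → 146
  i=4: mask-off/keep → 159
  i=5: mask-off/keep → 222
  i=6: tail/keep → 46
  i=7: tail/keep → 71
  i=8: tail/keep → 3
  i=9: tail/keep → 245
  i=10: tail/keep → 249
  i=11: tail/keep → 85
  i=12: tail/keep → 39
  i=13: tail/keep → 161
  i=14: tail/keep → 42
  i=15: tail/keep → 45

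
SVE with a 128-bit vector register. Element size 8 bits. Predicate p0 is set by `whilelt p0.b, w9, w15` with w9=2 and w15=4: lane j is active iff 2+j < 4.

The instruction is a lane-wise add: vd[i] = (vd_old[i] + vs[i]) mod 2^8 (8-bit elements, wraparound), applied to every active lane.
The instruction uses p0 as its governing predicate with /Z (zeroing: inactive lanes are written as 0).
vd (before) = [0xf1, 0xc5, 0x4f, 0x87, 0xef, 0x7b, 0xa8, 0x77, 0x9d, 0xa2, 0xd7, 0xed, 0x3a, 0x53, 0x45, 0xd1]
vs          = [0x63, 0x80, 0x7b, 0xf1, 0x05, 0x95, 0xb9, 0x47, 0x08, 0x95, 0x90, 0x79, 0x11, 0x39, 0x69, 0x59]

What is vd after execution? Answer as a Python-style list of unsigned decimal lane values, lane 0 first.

vd = [84, 69, 0, 0, 0, 0, 0, 0, 0, 0, 0, 0, 0, 0, 0, 0]

lane count: 128 div 8 = 16
active while 2+j < 4, i.e. j ∈ [0,2) capped at 16 ⇒ 2
[0] add(0xf1,0x63) = 0x54
[1] add(0xc5,0x80) = 0x45
[2] tail/zero = 0x00
[3] tail/zero = 0x00
[4] tail/zero = 0x00
[5] tail/zero = 0x00
[6] tail/zero = 0x00
[7] tail/zero = 0x00
[8] tail/zero = 0x00
[9] tail/zero = 0x00
[10] tail/zero = 0x00
[11] tail/zero = 0x00
[12] tail/zero = 0x00
[13] tail/zero = 0x00
[14] tail/zero = 0x00
[15] tail/zero = 0x00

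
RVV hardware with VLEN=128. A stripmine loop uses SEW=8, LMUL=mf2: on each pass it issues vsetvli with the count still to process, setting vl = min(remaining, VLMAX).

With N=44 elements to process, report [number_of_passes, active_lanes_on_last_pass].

[iterations, last_vl] = [6, 4]

VLMAX = (128 × 1/2) / 8 = 8 lanes
N=44: ⌈44/8⌉ = 6 iters; last vl = 44 − 5×8 = 4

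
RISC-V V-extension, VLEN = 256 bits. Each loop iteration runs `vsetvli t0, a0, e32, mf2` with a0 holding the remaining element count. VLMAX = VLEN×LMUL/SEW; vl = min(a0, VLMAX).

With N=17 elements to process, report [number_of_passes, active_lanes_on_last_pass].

VLMAX = (256 × 1/2) / 32 = 4 lanes
17 elements at 4/iter → 5 passes, remainder 1 on the last

[iterations, last_vl] = [5, 1]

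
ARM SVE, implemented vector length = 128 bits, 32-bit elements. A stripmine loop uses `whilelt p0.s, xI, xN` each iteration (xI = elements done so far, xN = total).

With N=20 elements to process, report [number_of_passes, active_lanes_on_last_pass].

register lanes = 128/32 = 4
iterations = ceil(20/4) = 5; final-pass vl = 4

[iterations, last_vl] = [5, 4]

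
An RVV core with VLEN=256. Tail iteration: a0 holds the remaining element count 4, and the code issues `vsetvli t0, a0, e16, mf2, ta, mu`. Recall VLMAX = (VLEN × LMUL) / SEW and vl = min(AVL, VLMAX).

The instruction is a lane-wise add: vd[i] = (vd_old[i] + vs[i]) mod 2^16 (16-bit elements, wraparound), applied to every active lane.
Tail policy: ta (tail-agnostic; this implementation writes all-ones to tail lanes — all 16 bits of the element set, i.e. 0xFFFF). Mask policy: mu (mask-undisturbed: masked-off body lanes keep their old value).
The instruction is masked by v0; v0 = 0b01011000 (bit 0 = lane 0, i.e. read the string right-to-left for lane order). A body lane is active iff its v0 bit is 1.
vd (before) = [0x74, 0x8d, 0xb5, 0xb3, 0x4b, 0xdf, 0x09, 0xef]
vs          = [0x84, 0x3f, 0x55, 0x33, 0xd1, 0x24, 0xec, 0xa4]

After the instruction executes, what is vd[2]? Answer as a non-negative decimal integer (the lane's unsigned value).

VLMAX = (256 × 1/2) / 16 = 8 lanes
vl ← min(4, 8) = 4
[0] mask-off/keep = 0x74
[1] mask-off/keep = 0x8d
[2] mask-off/keep = 0xb5
[3] add(0xb3,0x33) = 0xe6
[4] tail/ones = 0xffff
[5] tail/ones = 0xffff
[6] tail/ones = 0xffff
[7] tail/ones = 0xffff

vd[2] = 181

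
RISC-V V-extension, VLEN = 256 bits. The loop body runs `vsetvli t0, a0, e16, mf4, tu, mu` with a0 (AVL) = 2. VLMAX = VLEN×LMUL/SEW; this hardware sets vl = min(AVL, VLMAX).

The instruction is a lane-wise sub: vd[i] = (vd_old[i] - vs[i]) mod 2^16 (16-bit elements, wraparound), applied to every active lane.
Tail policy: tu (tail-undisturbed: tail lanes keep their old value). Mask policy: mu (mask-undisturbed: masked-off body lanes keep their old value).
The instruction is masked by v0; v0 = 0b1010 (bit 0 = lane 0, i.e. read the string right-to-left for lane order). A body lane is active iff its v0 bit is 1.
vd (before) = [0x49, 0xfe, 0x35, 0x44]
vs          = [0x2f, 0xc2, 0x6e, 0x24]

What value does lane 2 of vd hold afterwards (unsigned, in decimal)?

vd[2] = 53

lanes per group: 256·1/4/16 = 4
vl = min(AVL, VLMAX) = min(2, 4) = 2
[0] mask-off/keep = 0x49
[1] sub(0xfe,0xc2) = 0x3c
[2] tail/keep = 0x35
[3] tail/keep = 0x44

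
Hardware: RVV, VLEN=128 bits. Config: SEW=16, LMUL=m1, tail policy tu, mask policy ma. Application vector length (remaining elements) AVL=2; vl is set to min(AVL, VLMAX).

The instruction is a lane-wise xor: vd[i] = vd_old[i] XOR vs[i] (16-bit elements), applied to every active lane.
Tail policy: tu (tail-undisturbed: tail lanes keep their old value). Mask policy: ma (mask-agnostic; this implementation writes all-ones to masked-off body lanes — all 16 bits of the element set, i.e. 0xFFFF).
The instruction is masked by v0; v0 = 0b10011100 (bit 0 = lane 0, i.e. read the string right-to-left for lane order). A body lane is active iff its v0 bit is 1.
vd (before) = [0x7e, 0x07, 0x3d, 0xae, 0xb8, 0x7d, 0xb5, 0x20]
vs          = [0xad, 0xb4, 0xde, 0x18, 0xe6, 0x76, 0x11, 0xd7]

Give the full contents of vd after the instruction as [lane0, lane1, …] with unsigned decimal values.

lanes per group: 128·1/16 = 8
AVL=2 ≤ VLMAX=8, so vl = 2
vd[0] mask-off/ones -> 0xffff
vd[1] mask-off/ones -> 0xffff
vd[2] tail/keep -> 0x3d
vd[3] tail/keep -> 0xae
vd[4] tail/keep -> 0xb8
vd[5] tail/keep -> 0x7d
vd[6] tail/keep -> 0xb5
vd[7] tail/keep -> 0x20

vd = [65535, 65535, 61, 174, 184, 125, 181, 32]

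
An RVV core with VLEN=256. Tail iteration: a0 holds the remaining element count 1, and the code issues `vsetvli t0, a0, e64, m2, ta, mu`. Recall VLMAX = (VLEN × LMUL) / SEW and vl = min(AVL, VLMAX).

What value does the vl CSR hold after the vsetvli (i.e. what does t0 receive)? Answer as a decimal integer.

VLMAX = (256 × 2) / 64 = 8 lanes
vl ← min(1, 8) = 1

vl = 1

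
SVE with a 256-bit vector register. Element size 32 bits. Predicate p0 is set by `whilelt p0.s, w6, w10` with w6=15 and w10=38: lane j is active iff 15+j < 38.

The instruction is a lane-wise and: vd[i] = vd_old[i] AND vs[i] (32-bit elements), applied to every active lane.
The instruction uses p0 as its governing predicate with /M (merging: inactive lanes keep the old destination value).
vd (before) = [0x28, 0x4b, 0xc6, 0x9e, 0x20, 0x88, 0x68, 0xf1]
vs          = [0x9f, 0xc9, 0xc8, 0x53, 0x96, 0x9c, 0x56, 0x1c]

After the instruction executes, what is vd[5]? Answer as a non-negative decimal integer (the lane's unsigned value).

vd[5] = 136

256-bit reg / 32-bit elem → 8 lanes
active while 15+j < 38, i.e. j ∈ [0,23) capped at 8 ⇒ 8
vd[0] and(0x28,0x9f) -> 0x08
vd[1] and(0x4b,0xc9) -> 0x49
vd[2] and(0xc6,0xc8) -> 0xc0
vd[3] and(0x9e,0x53) -> 0x12
vd[4] and(0x20,0x96) -> 0x00
vd[5] and(0x88,0x9c) -> 0x88
vd[6] and(0x68,0x56) -> 0x40
vd[7] and(0xf1,0x1c) -> 0x10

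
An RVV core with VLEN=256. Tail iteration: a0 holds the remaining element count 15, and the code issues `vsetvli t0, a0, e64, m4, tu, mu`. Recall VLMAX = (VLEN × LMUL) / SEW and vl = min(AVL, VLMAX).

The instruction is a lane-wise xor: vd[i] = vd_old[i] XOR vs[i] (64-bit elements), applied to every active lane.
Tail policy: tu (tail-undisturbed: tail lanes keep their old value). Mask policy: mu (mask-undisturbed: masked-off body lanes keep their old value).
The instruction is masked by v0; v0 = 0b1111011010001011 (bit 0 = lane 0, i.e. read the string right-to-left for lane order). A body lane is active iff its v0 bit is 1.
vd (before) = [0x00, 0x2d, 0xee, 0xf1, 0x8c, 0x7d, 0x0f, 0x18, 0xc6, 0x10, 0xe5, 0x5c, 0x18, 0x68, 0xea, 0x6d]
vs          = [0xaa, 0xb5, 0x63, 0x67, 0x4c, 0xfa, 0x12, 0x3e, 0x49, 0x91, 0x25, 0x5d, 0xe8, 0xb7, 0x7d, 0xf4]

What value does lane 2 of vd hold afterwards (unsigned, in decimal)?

vd[2] = 238

VLMAX = VLEN×LMUL/SEW = 256×4/64 = 16
vl = min(AVL, VLMAX) = min(15, 16) = 15
[0] xor(0x00,0xaa) = 0xaa
[1] xor(0x2d,0xb5) = 0x98
[2] mask-off/keep = 0xee
[3] xor(0xf1,0x67) = 0x96
[4] mask-off/keep = 0x8c
[5] mask-off/keep = 0x7d
[6] mask-off/keep = 0x0f
[7] xor(0x18,0x3e) = 0x26
[8] mask-off/keep = 0xc6
[9] xor(0x10,0x91) = 0x81
[10] xor(0xe5,0x25) = 0xc0
[11] mask-off/keep = 0x5c
[12] xor(0x18,0xe8) = 0xf0
[13] xor(0x68,0xb7) = 0xdf
[14] xor(0xea,0x7d) = 0x97
[15] tail/keep = 0x6d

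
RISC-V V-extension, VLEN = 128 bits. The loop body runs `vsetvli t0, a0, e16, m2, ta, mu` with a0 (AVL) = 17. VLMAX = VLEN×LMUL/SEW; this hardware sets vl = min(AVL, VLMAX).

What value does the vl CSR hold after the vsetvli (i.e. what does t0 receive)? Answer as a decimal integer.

vl = 16

VLMAX = VLEN×LMUL/SEW = 128×2/16 = 16
vl = min(AVL, VLMAX) = min(17, 16) = 16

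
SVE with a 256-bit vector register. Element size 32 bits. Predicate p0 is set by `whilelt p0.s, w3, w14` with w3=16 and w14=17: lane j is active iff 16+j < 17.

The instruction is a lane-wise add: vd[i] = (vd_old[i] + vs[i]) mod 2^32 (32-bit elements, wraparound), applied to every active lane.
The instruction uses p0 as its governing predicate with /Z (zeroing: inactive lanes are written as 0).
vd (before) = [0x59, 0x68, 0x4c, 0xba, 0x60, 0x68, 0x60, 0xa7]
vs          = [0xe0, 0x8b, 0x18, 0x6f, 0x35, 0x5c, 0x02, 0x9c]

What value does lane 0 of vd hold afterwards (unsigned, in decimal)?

lane count: 256 div 32 = 8
whilelt: lane j active iff 16+j < 17 → j < 1 → 1 active
  i=0: add(0x59,0xe0) → 313
  i=1: tail/zero → 0
  i=2: tail/zero → 0
  i=3: tail/zero → 0
  i=4: tail/zero → 0
  i=5: tail/zero → 0
  i=6: tail/zero → 0
  i=7: tail/zero → 0

vd[0] = 313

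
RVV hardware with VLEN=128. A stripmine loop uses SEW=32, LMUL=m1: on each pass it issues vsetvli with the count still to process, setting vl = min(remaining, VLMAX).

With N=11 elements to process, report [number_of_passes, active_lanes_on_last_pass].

VLMAX = (128 × 1) / 32 = 4 lanes
iterations = ceil(11/4) = 3; final-pass vl = 3

[iterations, last_vl] = [3, 3]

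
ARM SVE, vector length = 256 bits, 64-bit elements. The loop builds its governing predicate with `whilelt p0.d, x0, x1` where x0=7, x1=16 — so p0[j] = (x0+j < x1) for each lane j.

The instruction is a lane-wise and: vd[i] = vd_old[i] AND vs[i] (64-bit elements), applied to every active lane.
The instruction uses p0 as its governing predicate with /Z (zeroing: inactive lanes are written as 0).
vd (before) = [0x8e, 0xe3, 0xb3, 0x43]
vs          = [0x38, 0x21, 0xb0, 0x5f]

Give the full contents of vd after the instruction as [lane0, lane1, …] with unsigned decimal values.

vd = [8, 33, 176, 67]

256-bit reg / 64-bit elem → 4 lanes
active while 7+j < 16, i.e. j ∈ [0,9) capped at 4 ⇒ 4
vd[0] and(0x8e,0x38) -> 0x08
vd[1] and(0xe3,0x21) -> 0x21
vd[2] and(0xb3,0xb0) -> 0xb0
vd[3] and(0x43,0x5f) -> 0x43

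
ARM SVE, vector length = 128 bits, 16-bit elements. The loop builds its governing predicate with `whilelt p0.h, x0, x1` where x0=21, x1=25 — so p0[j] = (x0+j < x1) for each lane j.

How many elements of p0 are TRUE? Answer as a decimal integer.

128-bit reg / 16-bit elem → 8 lanes
p0[j] = (21+j < 25); true for j=0..3 → 4 lanes set

vl = 4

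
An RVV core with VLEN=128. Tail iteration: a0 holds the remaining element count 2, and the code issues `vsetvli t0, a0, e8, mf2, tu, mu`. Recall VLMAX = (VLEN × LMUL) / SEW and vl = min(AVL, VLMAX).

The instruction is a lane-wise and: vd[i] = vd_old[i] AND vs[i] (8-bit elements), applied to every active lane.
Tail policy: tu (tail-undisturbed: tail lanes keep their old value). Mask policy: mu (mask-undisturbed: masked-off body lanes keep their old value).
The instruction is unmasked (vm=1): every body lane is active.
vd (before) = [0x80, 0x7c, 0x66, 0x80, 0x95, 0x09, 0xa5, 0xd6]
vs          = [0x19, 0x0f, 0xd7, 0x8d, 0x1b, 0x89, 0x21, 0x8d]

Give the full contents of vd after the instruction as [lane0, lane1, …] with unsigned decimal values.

VLMAX = (128 × 1/2) / 8 = 8 lanes
AVL=2 ≤ VLMAX=8, so vl = 2
[0] and(0x80,0x19) = 0x00
[1] and(0x7c,0x0f) = 0x0c
[2] tail/keep = 0x66
[3] tail/keep = 0x80
[4] tail/keep = 0x95
[5] tail/keep = 0x09
[6] tail/keep = 0xa5
[7] tail/keep = 0xd6

vd = [0, 12, 102, 128, 149, 9, 165, 214]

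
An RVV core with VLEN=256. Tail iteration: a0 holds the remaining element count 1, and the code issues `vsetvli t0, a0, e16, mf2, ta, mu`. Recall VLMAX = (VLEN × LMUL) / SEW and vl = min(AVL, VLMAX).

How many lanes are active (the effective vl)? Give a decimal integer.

VLMAX = VLEN×LMUL/SEW = 256×1/2/16 = 8
vl ← min(1, 8) = 1

vl = 1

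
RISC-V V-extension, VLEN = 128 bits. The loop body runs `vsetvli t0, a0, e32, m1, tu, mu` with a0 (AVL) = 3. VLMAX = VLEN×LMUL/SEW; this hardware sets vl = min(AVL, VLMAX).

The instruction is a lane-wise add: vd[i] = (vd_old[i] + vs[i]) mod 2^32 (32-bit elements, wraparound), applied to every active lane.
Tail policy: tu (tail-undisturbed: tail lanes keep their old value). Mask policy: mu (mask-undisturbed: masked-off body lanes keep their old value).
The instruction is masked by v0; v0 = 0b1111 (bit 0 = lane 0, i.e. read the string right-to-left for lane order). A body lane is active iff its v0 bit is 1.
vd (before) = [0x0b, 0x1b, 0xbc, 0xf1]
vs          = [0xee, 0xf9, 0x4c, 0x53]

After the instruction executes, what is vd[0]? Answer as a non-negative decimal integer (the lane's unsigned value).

vd[0] = 249

VLMAX = VLEN×LMUL/SEW = 128×1/32 = 4
vl ← min(3, 4) = 3
vd[0] add(0x0b,0xee) -> 0xf9
vd[1] add(0x1b,0xf9) -> 0x114
vd[2] add(0xbc,0x4c) -> 0x108
vd[3] tail/keep -> 0xf1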